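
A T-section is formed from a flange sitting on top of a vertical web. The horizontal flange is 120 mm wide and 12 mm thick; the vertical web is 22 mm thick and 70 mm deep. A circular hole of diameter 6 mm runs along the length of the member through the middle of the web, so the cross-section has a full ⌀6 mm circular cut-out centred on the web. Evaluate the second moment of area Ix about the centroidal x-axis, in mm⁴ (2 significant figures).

Treat the section as a set of non-overlapping primitives; coordinates are from the bounding-box lower-left.
Flange: 120 × 12, A = 1 440 mm², y = 76 mm, Ī = 17 280 mm⁴.
Web: 22 × 70, A = 1 540 mm², y = 35 mm, Ī = 628 833 mm⁴.
Hole (subtracted): ⌀6, A = 28.27 mm², y = 35 mm, Ī = 63.62 mm⁴.
Centroid: ȳ = ΣA·y / ΣA = 55 mm.
Transfer each piece to the centroidal x-axis using Ī + A·d² with d = y − 55:
  flange: d = 21 mm → contributes +652 208 mm⁴
  web: d = -20 mm → contributes +1 244 948 mm⁴
  hole: d = -20 mm → contributes −11 375 mm⁴
Total I = 1 885 780 mm⁴.

Ix ≈ 1.9 × 10⁶ mm⁴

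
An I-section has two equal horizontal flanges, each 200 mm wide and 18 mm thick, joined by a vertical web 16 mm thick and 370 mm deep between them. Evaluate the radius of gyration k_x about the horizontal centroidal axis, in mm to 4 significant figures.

Break the section into simple shapes (no overlaps), measuring from the bottom-left corner of the bounding box.
Bottom flange: 200 × 18, A = 3 600 mm², y = 9 mm, Ī = 97 200 mm⁴.
Web: 16 × 370, A = 5 920 mm², y = 203 mm, Ī = 67 537 333 mm⁴.
Top flange: 200 × 18, A = 3 600 mm², y = 397 mm, Ī = 97 200 mm⁴.
By symmetry the centroid is at mid-height, ȳ = 203 mm.
Transfer each piece to the horizontal centroidal axis using Ī + A·d² with d = y − 203:
  bottom flange: d = -194 mm → contributes +135 586 800 mm⁴
  web: d = 0 mm → contributes +67 537 333 mm⁴
  top flange: d = 194 mm → contributes +135 586 800 mm⁴
Total I = 338 710 933 mm⁴.
Radius of gyration: k = √(I/A) = √(338 710 933 / 13 120) = 160.675 mm.

k_x ≈ 160.7 mm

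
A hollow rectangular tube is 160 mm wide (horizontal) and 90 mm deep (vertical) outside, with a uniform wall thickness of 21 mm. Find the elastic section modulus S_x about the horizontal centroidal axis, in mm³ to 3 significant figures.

Break the section into simple shapes (no overlaps), measuring from the bottom-left corner of the bounding box.
Outer rectangle: 160 × 90, A = 14 400 mm², y = 45 mm, Ī = 9 720 000 mm⁴.
Inner void (subtracted): 118 × 48, A = 5 664 mm², y = 45 mm, Ī = 1 087 488 mm⁴.
By symmetry the centroid is at mid-height, ȳ = 45 mm.
All pieces are centred on the horizontal centroidal axis, so I = ΣĪ (holes subtracted) = 8 632 512 mm⁴.
Extreme fibre distance c = 45 mm; S = I/c = 191 834 mm³.

S_x ≈ 1.92 × 10⁵ mm³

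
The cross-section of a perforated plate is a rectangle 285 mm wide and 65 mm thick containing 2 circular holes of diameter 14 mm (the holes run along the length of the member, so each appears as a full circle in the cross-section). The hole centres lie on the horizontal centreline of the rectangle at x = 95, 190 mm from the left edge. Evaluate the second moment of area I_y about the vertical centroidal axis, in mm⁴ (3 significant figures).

Treat the section as a set of non-overlapping primitives; coordinates are from the bounding-box lower-left.
Plate: 285 × 65, A = 18 525 mm², x = 142.5 mm, Ī = 125 391 094 mm⁴.
Hole 1 (subtracted): ⌀14, A = 153.94 mm², x = 95 mm, Ī = 1885.7 mm⁴.
Hole 2 (subtracted): ⌀14, A = 153.94 mm², x = 190 mm, Ī = 1885.7 mm⁴.
By symmetry the centroid is at mid-width, x̄ = 142.5 mm.
Transfer each piece to the vertical centroidal axis using Ī + A·d² with d = x − 142.5:
  plate: d = 0 mm → contributes +125 391 094 mm⁴
  hole 1: d = -47.5 mm → contributes −349 208 mm⁴
  hole 2: d = 47.5 mm → contributes −349 208 mm⁴
Total I = 124 692 677 mm⁴.

I_y ≈ 1.25 × 10⁸ mm⁴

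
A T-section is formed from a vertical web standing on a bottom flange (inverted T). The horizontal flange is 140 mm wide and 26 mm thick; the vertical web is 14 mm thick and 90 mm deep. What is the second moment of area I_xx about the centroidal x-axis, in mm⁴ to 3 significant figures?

I_xx ≈ 4.20 × 10⁶ mm⁴

Decompose the section into non-overlapping parts with the origin at the bottom-left of its bounding rectangle.
Flange: 140 × 26, A = 3 640 mm², y = 13 mm, Ī = 205 053 mm⁴.
Web: 14 × 90, A = 1 260 mm², y = 71 mm, Ī = 850 500 mm⁴.
Centroid: ȳ = ΣA·y / ΣA = 27.914 mm.
Transfer each piece to the centroidal x-axis using Ī + A·d² with d = y − 27.914:
  flange: d = -14.914 mm → contributes +1 014 720 mm⁴
  web: d = 43.086 mm → contributes +3 189 537 mm⁴
Total I = 4 204 257 mm⁴.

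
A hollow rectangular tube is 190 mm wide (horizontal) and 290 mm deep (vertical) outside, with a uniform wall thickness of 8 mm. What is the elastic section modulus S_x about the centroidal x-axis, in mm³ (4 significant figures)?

S_x ≈ 6.061 × 10⁵ mm³

Break the section into simple shapes (no overlaps), measuring from the bottom-left corner of the bounding box.
Outer rectangle: 190 × 290, A = 55 100 mm², y = 145 mm, Ī = 386 159 167 mm⁴.
Inner void (subtracted): 174 × 274, A = 47 676 mm², y = 145 mm, Ī = 298 276 948 mm⁴.
By symmetry the centroid is at mid-height, ȳ = 145 mm.
All pieces are centred on the centroidal x-axis, so I = ΣĪ (holes subtracted) = 87 882 219 mm⁴.
Extreme fibre distance c = 145 mm; S = I/c = 606 084 mm³.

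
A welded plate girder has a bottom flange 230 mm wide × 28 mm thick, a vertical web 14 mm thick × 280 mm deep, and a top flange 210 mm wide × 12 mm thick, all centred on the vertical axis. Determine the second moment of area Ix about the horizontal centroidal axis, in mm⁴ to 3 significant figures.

Decompose the section into non-overlapping parts with the origin at the bottom-left of its bounding rectangle.
Bottom plate: 230 × 28, A = 6 440 mm², y = 14 mm, Ī = 420 747 mm⁴.
Web plate: 14 × 280, A = 3 920 mm², y = 168 mm, Ī = 25 610 667 mm⁴.
Top plate: 210 × 12, A = 2 520 mm², y = 314 mm, Ī = 30 240 mm⁴.
Centroid: ȳ = ΣA·y / ΣA = 119.57 mm.
Transfer each piece to the horizontal centroidal axis using Ī + A·d² with d = y − 119.57:
  bottom plate: d = -105.57 mm → contributes +72 188 204 mm⁴
  web plate: d = 48.435 mm → contributes +34 806 705 mm⁴
  top plate: d = 194.43 mm → contributes +95 298 549 mm⁴
Total I = 202 293 459 mm⁴.

Ix ≈ 2.02 × 10⁸ mm⁴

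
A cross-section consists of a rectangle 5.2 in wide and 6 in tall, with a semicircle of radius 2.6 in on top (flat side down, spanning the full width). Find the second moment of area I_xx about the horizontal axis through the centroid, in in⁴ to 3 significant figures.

Split into non-overlapping primitives; take the origin at the lower-left of the bounding box.
Rectangular body: 5.2 × 6, A = 31.2 in², y = 3 in, Ī = 93.6 in⁴.
Semicircular cap: semicircle r = 2.6, A = 10.619 in², y = 7.1035 in, Ī = 5.0156 in⁴.
Centroid: ȳ = ΣA·y / ΣA = 4.042 in.
Transfer each piece to the horizontal axis through the centroid using Ī + A·d² with d = y − 4.042:
  rectangular body: d = -1.042 in → contributes +127.47 in⁴
  semicircular cap: d = 3.0615 in → contributes +104.54 in⁴
Total I = 232.02 in⁴.

I_xx ≈ 232 in⁴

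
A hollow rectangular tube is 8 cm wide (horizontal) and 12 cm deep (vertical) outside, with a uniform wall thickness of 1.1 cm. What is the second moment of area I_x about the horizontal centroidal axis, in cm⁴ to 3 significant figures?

Split into non-overlapping primitives; take the origin at the lower-left of the bounding box.
Outer rectangle: 8 × 12, A = 96 cm², y = 6 cm, Ī = 1 152 cm⁴.
Inner void (subtracted): 5.8 × 9.8, A = 56.84 cm², y = 6 cm, Ī = 454.91 cm⁴.
By symmetry the centroid is at mid-height, ȳ = 6 cm.
All pieces are centred on the horizontal centroidal axis, so I = ΣĪ (holes subtracted) = 697.09 cm⁴.

I_x ≈ 697 cm⁴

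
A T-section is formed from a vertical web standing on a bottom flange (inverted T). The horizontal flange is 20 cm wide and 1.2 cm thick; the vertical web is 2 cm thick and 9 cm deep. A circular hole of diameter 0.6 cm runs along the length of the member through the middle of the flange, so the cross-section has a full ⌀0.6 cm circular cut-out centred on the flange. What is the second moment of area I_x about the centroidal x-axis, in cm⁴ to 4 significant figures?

I_x ≈ 390.5 cm⁴

Split into non-overlapping primitives; take the origin at the lower-left of the bounding box.
Flange: 20 × 1.2, A = 24 cm², y = 0.6 cm, Ī = 2.88 cm⁴.
Web: 2 × 9, A = 18 cm², y = 5.7 cm, Ī = 121.5 cm⁴.
Hole (subtracted): ⌀0.6, A = 0.282743 cm², y = 0.6 cm, Ī = 0.00636173 cm⁴.
Centroid: ȳ = ΣA·y / ΣA = 2.80053 cm.
Transfer each piece to the centroidal x-axis using Ī + A·d² with d = y − 2.80053:
  flange: d = -2.20053 cm → contributes +119.096 cm⁴
  web: d = 2.89947 cm → contributes +272.825 cm⁴
  hole: d = -2.20053 cm → contributes −1.3755 cm⁴
Total I = 390.545 cm⁴.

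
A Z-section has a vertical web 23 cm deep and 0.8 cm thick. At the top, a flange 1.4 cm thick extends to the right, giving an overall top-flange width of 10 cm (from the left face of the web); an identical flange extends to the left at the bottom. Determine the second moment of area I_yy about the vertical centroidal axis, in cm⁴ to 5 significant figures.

I_yy ≈ 826.68 cm⁴

Decompose the section into non-overlapping parts with the origin at the bottom-left of its bounding rectangle.
Web: 0.8 × 23, A = 18.4 cm², x = 9.6 cm, Ī = 0.9813333 cm⁴.
Top flange (beyond web): 9.2 × 1.4, A = 12.88 cm², x = 14.6 cm, Ī = 90.84693 cm⁴.
Bottom flange (beyond web): 9.2 × 1.4, A = 12.88 cm², x = 4.6 cm, Ī = 90.84693 cm⁴.
Centroid: x̄ = ΣA·x / ΣA = 9.6 cm.
Transfer each piece to the vertical centroidal axis using Ī + A·d² with d = x − 9.6:
  web: d = 0 cm → contributes +0.9813333 cm⁴
  top flange (beyond web): d = 5 cm → contributes +412.8469 cm⁴
  bottom flange (beyond web): d = -5 cm → contributes +412.8469 cm⁴
Total I = 826.6752 cm⁴.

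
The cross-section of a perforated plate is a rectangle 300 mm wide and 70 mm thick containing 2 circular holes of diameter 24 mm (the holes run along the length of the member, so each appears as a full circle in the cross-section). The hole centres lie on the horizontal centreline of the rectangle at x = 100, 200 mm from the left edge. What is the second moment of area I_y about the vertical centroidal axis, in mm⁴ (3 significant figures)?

Treat the section as a set of non-overlapping primitives; coordinates are from the bounding-box lower-left.
Plate: 300 × 70, A = 21 000 mm², x = 150 mm, Ī = 157 500 000 mm⁴.
Hole 1 (subtracted): ⌀24, A = 452.39 mm², x = 100 mm, Ī = 16 286 mm⁴.
Hole 2 (subtracted): ⌀24, A = 452.39 mm², x = 200 mm, Ī = 16 286 mm⁴.
By symmetry the centroid is at mid-width, x̄ = 150 mm.
Transfer each piece to the vertical centroidal axis using Ī + A·d² with d = x − 150:
  plate: d = 0 mm → contributes +157 500 000 mm⁴
  hole 1: d = -50 mm → contributes −1 147 259 mm⁴
  hole 2: d = 50 mm → contributes −1 147 259 mm⁴
Total I = 155 205 481 mm⁴.

I_y ≈ 1.55 × 10⁸ mm⁴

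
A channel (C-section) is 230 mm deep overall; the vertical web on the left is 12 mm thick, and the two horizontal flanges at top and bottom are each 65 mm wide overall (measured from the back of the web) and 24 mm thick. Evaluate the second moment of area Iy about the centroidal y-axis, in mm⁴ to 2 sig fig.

Treat the section as a set of non-overlapping primitives; coordinates are from the bounding-box lower-left.
Web: 12 × 230, A = 2 760 mm², x = 6 mm, Ī = 33 120 mm⁴.
Top flange (beyond web): 53 × 24, A = 1 272 mm², x = 38.5 mm, Ī = 297 754 mm⁴.
Bottom flange (beyond web): 53 × 24, A = 1 272 mm², x = 38.5 mm, Ī = 297 754 mm⁴.
Centroid: x̄ = ΣA·x / ΣA = 21.59 mm.
Transfer each piece to the centroidal y-axis using Ī + A·d² with d = x − 21.59:
  web: d = -15.59 mm → contributes +703 781 mm⁴
  top flange (beyond web): d = 16.91 mm → contributes +661 556 mm⁴
  bottom flange (beyond web): d = 16.91 mm → contributes +661 556 mm⁴
Total I = 2 026 893 mm⁴.

Iy ≈ 2.0 × 10⁶ mm⁴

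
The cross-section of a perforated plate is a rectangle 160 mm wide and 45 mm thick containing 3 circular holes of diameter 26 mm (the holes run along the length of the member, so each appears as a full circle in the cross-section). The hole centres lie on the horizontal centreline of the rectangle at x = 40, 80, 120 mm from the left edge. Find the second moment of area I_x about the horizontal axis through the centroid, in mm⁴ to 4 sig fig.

Treat the section as a set of non-overlapping primitives; coordinates are from the bounding-box lower-left.
Plate: 160 × 45, A = 7 200 mm², y = 22.5 mm, Ī = 1 215 000 mm⁴.
Hole 1 (subtracted): ⌀26, A = 530.929 mm², y = 22.5 mm, Ī = 22431.8 mm⁴.
Hole 2 (subtracted): ⌀26, A = 530.929 mm², y = 22.5 mm, Ī = 22431.8 mm⁴.
Hole 3 (subtracted): ⌀26, A = 530.929 mm², y = 22.5 mm, Ī = 22431.8 mm⁴.
By symmetry the centroid is at mid-height, ȳ = 22.5 mm.
All pieces are centred on the horizontal axis through the centroid, so I = ΣĪ (holes subtracted) = 1 147 705 mm⁴.

I_x ≈ 1.148 × 10⁶ mm⁴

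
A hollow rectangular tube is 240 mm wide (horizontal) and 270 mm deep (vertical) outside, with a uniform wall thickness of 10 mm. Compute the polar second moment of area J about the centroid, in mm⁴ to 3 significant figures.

Break the section into simple shapes (no overlaps), measuring from the bottom-left corner of the bounding box.
Outer rectangle: 240 × 270, A = 64 800 mm², y = 135 mm, Ī = 393 660 000 mm⁴.
Inner void (subtracted): 220 × 250, A = 55 000 mm², y = 135 mm, Ī = 286 458 333 mm⁴.
By symmetry the centroid is at mid-height, ȳ = 135 mm.
All pieces are centred on the centroidal x-axis, so I = ΣĪ (holes subtracted) = 107 201 667 mm⁴.
Repeating about the centroidal y-axis gives I_y = 89 206 667 mm⁴.
Polar second moment: J = I_x + I_y = 196 408 333 mm⁴.

J ≈ 1.96 × 10⁸ mm⁴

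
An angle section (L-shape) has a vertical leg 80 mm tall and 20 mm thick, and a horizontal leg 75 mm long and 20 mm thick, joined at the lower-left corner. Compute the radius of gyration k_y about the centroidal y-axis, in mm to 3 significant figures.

Break the section into simple shapes (no overlaps), measuring from the bottom-left corner of the bounding box.
Vertical leg: 20 × 80, A = 1 600 mm², x = 10 mm, Ī = 53 333 mm⁴.
Horizontal leg (remainder): 55 × 20, A = 1 100 mm², x = 47.5 mm, Ī = 277 292 mm⁴.
Centroid: x̄ = ΣA·x / ΣA = 25.278 mm.
Transfer each piece to the centroidal y-axis using Ī + A·d² with d = x − 25.278:
  vertical leg: d = -15.278 mm → contributes +426 790 mm⁴
  horizontal leg (remainder): d = 22.222 mm → contributes +820 502 mm⁴
Total I = 1 247 292 mm⁴.
Radius of gyration: k = √(I/A) = √(1 247 292 / 2 700) = 21.493 mm.

k_y ≈ 21.5 mm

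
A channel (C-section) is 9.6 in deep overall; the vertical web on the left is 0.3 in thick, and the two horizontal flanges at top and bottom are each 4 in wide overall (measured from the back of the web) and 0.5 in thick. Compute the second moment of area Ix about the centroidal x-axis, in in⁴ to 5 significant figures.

Ix ≈ 98.795 in⁴

Break the section into simple shapes (no overlaps), measuring from the bottom-left corner of the bounding box.
Web: 0.3 × 9.6, A = 2.88 in², y = 4.8 in, Ī = 22.1184 in⁴.
Top flange (beyond web): 3.7 × 0.5, A = 1.85 in², y = 9.35 in, Ī = 0.03854167 in⁴.
Bottom flange (beyond web): 3.7 × 0.5, A = 1.85 in², y = 0.25 in, Ī = 0.03854167 in⁴.
By symmetry the centroid is at mid-height, ȳ = 4.8 in.
Transfer each piece to the centroidal x-axis using Ī + A·d² with d = y − 4.8:
  web: d = 0 in → contributes +22.1184 in⁴
  top flange (beyond web): d = 4.55 in → contributes +38.33817 in⁴
  bottom flange (beyond web): d = -4.55 in → contributes +38.33817 in⁴
Total I = 98.79473 in⁴.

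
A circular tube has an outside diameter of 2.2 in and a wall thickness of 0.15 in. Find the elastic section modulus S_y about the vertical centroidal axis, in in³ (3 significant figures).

S_y ≈ 0.464 in³

Break the section into simple shapes (no overlaps), measuring from the bottom-left corner of the bounding box.
Outer circle: ⌀2.2, A = 3.8013 in², x = 1.1 in, Ī = 1.1499 in⁴.
Bore (subtracted): ⌀1.9, A = 2.8353 in², x = 1.1 in, Ī = 0.63971 in⁴.
By symmetry the centroid is at mid-width, x̄ = 1.1 in.
All pieces are centred on the vertical centroidal axis, so I = ΣĪ (holes subtracted) = 0.51019 in⁴.
Extreme fibre distance c = 1.1 in; S = I/c = 0.46381 in³.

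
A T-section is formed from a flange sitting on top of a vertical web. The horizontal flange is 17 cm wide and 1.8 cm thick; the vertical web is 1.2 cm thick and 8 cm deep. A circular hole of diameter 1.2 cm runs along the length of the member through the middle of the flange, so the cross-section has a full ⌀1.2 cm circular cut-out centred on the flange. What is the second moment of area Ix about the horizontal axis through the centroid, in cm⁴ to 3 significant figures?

Ix ≈ 233 cm⁴

Split into non-overlapping primitives; take the origin at the lower-left of the bounding box.
Flange: 17 × 1.8, A = 30.6 cm², y = 8.9 cm, Ī = 8.262 cm⁴.
Web: 1.2 × 8, A = 9.6 cm², y = 4 cm, Ī = 51.2 cm⁴.
Hole (subtracted): ⌀1.2, A = 1.131 cm², y = 8.9 cm, Ī = 0.10179 cm⁴.
Centroid: ȳ = ΣA·y / ΣA = 7.696 cm.
Transfer each piece to the horizontal axis through the centroid using Ī + A·d² with d = y − 7.696:
  flange: d = 1.204 cm → contributes +52.622 cm⁴
  web: d = -3.696 cm → contributes +182.34 cm⁴
  hole: d = 1.204 cm → contributes −1.7413 cm⁴
Total I = 233.22 cm⁴.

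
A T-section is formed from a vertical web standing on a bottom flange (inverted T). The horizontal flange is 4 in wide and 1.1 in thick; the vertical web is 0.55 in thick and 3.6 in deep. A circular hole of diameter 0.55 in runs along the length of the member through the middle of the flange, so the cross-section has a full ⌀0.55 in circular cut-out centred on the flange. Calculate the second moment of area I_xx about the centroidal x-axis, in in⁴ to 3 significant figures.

Treat the section as a set of non-overlapping primitives; coordinates are from the bounding-box lower-left.
Flange: 4 × 1.1, A = 4.4 in², y = 0.55 in, Ī = 0.44367 in⁴.
Web: 0.55 × 3.6, A = 1.98 in², y = 2.9 in, Ī = 2.1384 in⁴.
Hole (subtracted): ⌀0.55, A = 0.23758 in², y = 0.55 in, Ī = 0.0044918 in⁴.
Centroid: ȳ = ΣA·y / ΣA = 1.3075 in.
Transfer each piece to the centroidal x-axis using Ī + A·d² with d = y − 1.3075:
  flange: d = -0.75752 in → contributes +2.9685 in⁴
  web: d = 1.5925 in → contributes +7.1597 in⁴
  hole: d = -0.75752 in → contributes −0.14083 in⁴
Total I = 9.9874 in⁴.

I_xx ≈ 9.99 in⁴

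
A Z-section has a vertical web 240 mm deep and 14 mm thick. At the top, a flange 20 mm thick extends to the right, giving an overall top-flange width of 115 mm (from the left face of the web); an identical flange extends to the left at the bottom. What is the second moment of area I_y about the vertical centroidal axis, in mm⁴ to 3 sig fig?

Treat the section as a set of non-overlapping primitives; coordinates are from the bounding-box lower-left.
Web: 14 × 240, A = 3 360 mm², x = 108 mm, Ī = 54 880 mm⁴.
Top flange (beyond web): 101 × 20, A = 2 020 mm², x = 165.5 mm, Ī = 1 717 168 mm⁴.
Bottom flange (beyond web): 101 × 20, A = 2 020 mm², x = 50.5 mm, Ī = 1 717 168 mm⁴.
Centroid: x̄ = ΣA·x / ΣA = 108 mm.
Transfer each piece to the vertical centroidal axis using Ī + A·d² with d = x − 108:
  web: d = 0 mm → contributes +54 880 mm⁴
  top flange (beyond web): d = 57.5 mm → contributes +8 395 793 mm⁴
  bottom flange (beyond web): d = -57.5 mm → contributes +8 395 793 mm⁴
Total I = 16 846 467 mm⁴.

I_y ≈ 1.68 × 10⁷ mm⁴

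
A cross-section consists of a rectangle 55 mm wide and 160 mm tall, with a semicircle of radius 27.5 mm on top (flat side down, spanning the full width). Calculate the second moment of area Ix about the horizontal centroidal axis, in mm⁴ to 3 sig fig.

Ix ≈ 2.76 × 10⁷ mm⁴

Break the section into simple shapes (no overlaps), measuring from the bottom-left corner of the bounding box.
Rectangular body: 55 × 160, A = 8 800 mm², y = 80 mm, Ī = 18 773 333 mm⁴.
Semicircular cap: semicircle r = 27.5, A = 1187.9 mm², y = 171.67 mm, Ī = 62 772 mm⁴.
Centroid: ȳ = ΣA·y / ΣA = 90.903 mm.
Transfer each piece to the horizontal centroidal axis using Ī + A·d² with d = y − 90.903:
  rectangular body: d = -10.903 mm → contributes +19 819 428 mm⁴
  semicircular cap: d = 80.768 mm → contributes +7 812 176 mm⁴
Total I = 27 631 604 mm⁴.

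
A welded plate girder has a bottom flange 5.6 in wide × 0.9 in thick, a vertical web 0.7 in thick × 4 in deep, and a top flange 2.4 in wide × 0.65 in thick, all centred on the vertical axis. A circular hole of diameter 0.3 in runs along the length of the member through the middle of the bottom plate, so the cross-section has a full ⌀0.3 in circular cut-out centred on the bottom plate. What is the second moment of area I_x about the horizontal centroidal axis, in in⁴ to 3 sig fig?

Decompose the section into non-overlapping parts with the origin at the bottom-left of its bounding rectangle.
Bottom plate: 5.6 × 0.9, A = 5.04 in², y = 0.45 in, Ī = 0.3402 in⁴.
Web plate: 0.7 × 4, A = 2.8 in², y = 2.9 in, Ī = 3.7333 in⁴.
Top plate: 2.4 × 0.65, A = 1.56 in², y = 5.225 in, Ī = 0.054925 in⁴.
Hole (subtracted): ⌀0.3, A = 0.070686 in², y = 0.45 in, Ī = 0.00039761 in⁴.
Centroid: ȳ = ΣA·y / ΣA = 1.9838 in.
Transfer each piece to the horizontal centroidal axis using Ī + A·d² with d = y − 1.9838:
  bottom plate: d = -1.5338 in → contributes +12.197 in⁴
  web plate: d = 0.91623 in → contributes +6.0839 in⁴
  top plate: d = 3.2412 in → contributes +16.444 in⁴
  hole: d = -1.5338 in → contributes −0.16668 in⁴
Total I = 34.557 in⁴.

I_x ≈ 34.6 in⁴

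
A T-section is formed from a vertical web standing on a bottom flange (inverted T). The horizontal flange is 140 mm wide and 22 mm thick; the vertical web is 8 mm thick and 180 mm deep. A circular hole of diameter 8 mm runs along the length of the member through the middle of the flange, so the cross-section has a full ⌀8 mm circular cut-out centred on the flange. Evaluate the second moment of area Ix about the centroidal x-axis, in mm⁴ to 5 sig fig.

Ix ≈ 1.3969 × 10⁷ mm⁴

Break the section into simple shapes (no overlaps), measuring from the bottom-left corner of the bounding box.
Flange: 140 × 22, A = 3 080 mm², y = 11 mm, Ī = 124226.7 mm⁴.
Web: 8 × 180, A = 1 440 mm², y = 112 mm, Ī = 3 888 000 mm⁴.
Hole (subtracted): ⌀8, A = 50.26548 mm², y = 11 mm, Ī = 201.0619 mm⁴.
Centroid: ȳ = ΣA·y / ΣA = 43.53885 mm.
Transfer each piece to the centroidal x-axis using Ī + A·d² with d = y − 43.53885:
  flange: d = -32.53885 mm → contributes +3 385 258 mm⁴
  web: d = 68.46115 mm → contributes +10 637 179 mm⁴
  hole: d = -32.53885 mm → contributes −53420.97 mm⁴
Total I = 13 969 016 mm⁴.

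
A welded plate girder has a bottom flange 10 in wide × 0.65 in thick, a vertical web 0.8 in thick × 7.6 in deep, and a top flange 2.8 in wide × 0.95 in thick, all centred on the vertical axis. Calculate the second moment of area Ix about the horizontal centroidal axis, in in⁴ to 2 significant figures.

Ix ≈ 170 in⁴

Treat the section as a set of non-overlapping primitives; coordinates are from the bounding-box lower-left.
Bottom plate: 10 × 0.65, A = 6.5 in², y = 0.325 in, Ī = 0.2289 in⁴.
Web plate: 0.8 × 7.6, A = 6.08 in², y = 4.45 in, Ī = 29.27 in⁴.
Top plate: 2.8 × 0.95, A = 2.66 in², y = 8.725 in, Ī = 0.2001 in⁴.
Centroid: ȳ = ΣA·y / ΣA = 3.437 in.
Transfer each piece to the horizontal centroidal axis using Ī + A·d² with d = y − 3.437:
  bottom plate: d = -3.112 in → contributes +63.17 in⁴
  web plate: d = 1.013 in → contributes +35.51 in⁴
  top plate: d = 5.288 in → contributes +74.59 in⁴
Total I = 173.3 in⁴.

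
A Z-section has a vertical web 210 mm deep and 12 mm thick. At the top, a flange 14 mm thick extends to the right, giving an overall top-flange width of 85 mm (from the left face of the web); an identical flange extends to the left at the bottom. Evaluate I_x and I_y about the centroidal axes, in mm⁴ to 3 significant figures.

Decompose the section into non-overlapping parts with the origin at the bottom-left of its bounding rectangle.
Web: 12 × 210, A = 2 520 mm², y = 105 mm, Ī = 9 261 000 mm⁴.
Top flange (beyond web): 73 × 14, A = 1 022 mm², y = 203 mm, Ī = 16 693 mm⁴.
Bottom flange (beyond web): 73 × 14, A = 1 022 mm², y = 7 mm, Ī = 16 693 mm⁴.
Centroid: ȳ = ΣA·y / ΣA = 105 mm.
Transfer each piece to the centroidal x-axis using Ī + A·d² with d = y − 105:
  web: d = 0 mm → contributes +9 261 000 mm⁴
  top flange (beyond web): d = 98 mm → contributes +9 831 981 mm⁴
  bottom flange (beyond web): d = -98 mm → contributes +9 831 981 mm⁴
Total I = 28 924 961 mm⁴.
For the y-axis: x̄ = 79 mm.
Repeating about the centroidal y-axis gives I_y = 4 629 921 mm⁴.

I_x ≈ 2.89 × 10⁷ mm⁴, I_y ≈ 4.63 × 10⁶ mm⁴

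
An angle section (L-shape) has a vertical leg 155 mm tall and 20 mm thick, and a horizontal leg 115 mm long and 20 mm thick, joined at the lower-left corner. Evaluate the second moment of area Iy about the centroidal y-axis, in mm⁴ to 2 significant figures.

Iy ≈ 5.4 × 10⁶ mm⁴

Decompose the section into non-overlapping parts with the origin at the bottom-left of its bounding rectangle.
Vertical leg: 20 × 155, A = 3 100 mm², x = 10 mm, Ī = 103 333 mm⁴.
Horizontal leg (remainder): 95 × 20, A = 1 900 mm², x = 67.5 mm, Ī = 1 428 958 mm⁴.
Centroid: x̄ = ΣA·x / ΣA = 31.85 mm.
Transfer each piece to the centroidal y-axis using Ī + A·d² with d = x − 31.85:
  vertical leg: d = -21.85 mm → contributes +1 583 343 mm⁴
  horizontal leg (remainder): d = 35.65 mm → contributes +3 843 711 mm⁴
Total I = 5 427 054 mm⁴.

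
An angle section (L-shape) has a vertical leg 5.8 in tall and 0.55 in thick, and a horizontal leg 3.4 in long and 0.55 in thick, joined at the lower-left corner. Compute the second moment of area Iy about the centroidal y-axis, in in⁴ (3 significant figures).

Iy ≈ 4.18 in⁴

Decompose the section into non-overlapping parts with the origin at the bottom-left of its bounding rectangle.
Vertical leg: 0.55 × 5.8, A = 3.19 in², x = 0.275 in, Ī = 0.080415 in⁴.
Horizontal leg (remainder): 2.85 × 0.55, A = 1.5675 in², x = 1.975 in, Ī = 1.061 in⁴.
Centroid: x̄ = ΣA·x / ΣA = 0.83512 in.
Transfer each piece to the centroidal y-axis using Ī + A·d² with d = x − 0.83512:
  vertical leg: d = -0.56012 in → contributes +1.0812 in⁴
  horizontal leg (remainder): d = 1.1399 in → contributes +3.0977 in⁴
Total I = 4.1789 in⁴.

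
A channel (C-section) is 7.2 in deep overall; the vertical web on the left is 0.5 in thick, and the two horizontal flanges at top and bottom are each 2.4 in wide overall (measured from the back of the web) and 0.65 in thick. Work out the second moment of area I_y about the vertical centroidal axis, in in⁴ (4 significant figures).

Split into non-overlapping primitives; take the origin at the lower-left of the bounding box.
Web: 0.5 × 7.2, A = 3.6 in², x = 0.25 in, Ī = 0.075 in⁴.
Top flange (beyond web): 1.9 × 0.65, A = 1.235 in², x = 1.45 in, Ī = 0.371529 in⁴.
Bottom flange (beyond web): 1.9 × 0.65, A = 1.235 in², x = 1.45 in, Ī = 0.371529 in⁴.
Centroid: x̄ = ΣA·x / ΣA = 0.738303 in.
Transfer each piece to the vertical centroidal axis using Ī + A·d² with d = x − 0.738303:
  web: d = -0.488303 in → contributes +0.933384 in⁴
  top flange (beyond web): d = 0.711697 in → contributes +0.997072 in⁴
  bottom flange (beyond web): d = 0.711697 in → contributes +0.997072 in⁴
Total I = 2.92753 in⁴.

I_y ≈ 2.928 in⁴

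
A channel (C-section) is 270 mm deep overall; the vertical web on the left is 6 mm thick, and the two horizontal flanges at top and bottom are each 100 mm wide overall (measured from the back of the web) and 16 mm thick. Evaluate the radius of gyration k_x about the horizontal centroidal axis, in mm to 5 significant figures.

k_x ≈ 112.35 mm

Split into non-overlapping primitives; take the origin at the lower-left of the bounding box.
Web: 6 × 270, A = 1 620 mm², y = 135 mm, Ī = 9 841 500 mm⁴.
Top flange (beyond web): 94 × 16, A = 1 504 mm², y = 262 mm, Ī = 32085.33 mm⁴.
Bottom flange (beyond web): 94 × 16, A = 1 504 mm², y = 8 mm, Ī = 32085.33 mm⁴.
By symmetry the centroid is at mid-height, ȳ = 135 mm.
Transfer each piece to the horizontal centroidal axis using Ī + A·d² with d = y − 135:
  web: d = 0 mm → contributes +9 841 500 mm⁴
  top flange (beyond web): d = 127 mm → contributes +24 290 101 mm⁴
  bottom flange (beyond web): d = -127 mm → contributes +24 290 101 mm⁴
Total I = 58 421 703 mm⁴.
Radius of gyration: k = √(I/A) = √(58 421 703 / 4 628) = 112.3545 mm.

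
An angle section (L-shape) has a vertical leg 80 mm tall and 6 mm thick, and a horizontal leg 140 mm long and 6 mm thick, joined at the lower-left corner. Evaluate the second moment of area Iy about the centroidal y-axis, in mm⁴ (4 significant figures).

Treat the section as a set of non-overlapping primitives; coordinates are from the bounding-box lower-left.
Vertical leg: 6 × 80, A = 480 mm², x = 3 mm, Ī = 1 440 mm⁴.
Horizontal leg (remainder): 134 × 6, A = 804 mm², x = 73 mm, Ī = 1 203 052 mm⁴.
Centroid: x̄ = ΣA·x / ΣA = 46.8318 mm.
Transfer each piece to the centroidal y-axis using Ī + A·d² with d = x − 46.8318:
  vertical leg: d = -43.8318 mm → contributes +923 628 mm⁴
  horizontal leg (remainder): d = 26.1682 mm → contributes +1 753 612 mm⁴
Total I = 2 677 240 mm⁴.

Iy ≈ 2.677 × 10⁶ mm⁴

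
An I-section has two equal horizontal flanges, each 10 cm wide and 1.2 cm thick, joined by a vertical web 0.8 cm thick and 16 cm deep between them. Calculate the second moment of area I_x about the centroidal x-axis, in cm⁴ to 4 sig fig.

Break the section into simple shapes (no overlaps), measuring from the bottom-left corner of the bounding box.
Bottom flange: 10 × 1.2, A = 12 cm², y = 0.6 cm, Ī = 1.44 cm⁴.
Web: 0.8 × 16, A = 12.8 cm², y = 9.2 cm, Ī = 273.067 cm⁴.
Top flange: 10 × 1.2, A = 12 cm², y = 17.8 cm, Ī = 1.44 cm⁴.
By symmetry the centroid is at mid-height, ȳ = 9.2 cm.
Transfer each piece to the centroidal x-axis using Ī + A·d² with d = y − 9.2:
  bottom flange: d = -8.6 cm → contributes +888.96 cm⁴
  web: d = 0 cm → contributes +273.067 cm⁴
  top flange: d = 8.6 cm → contributes +888.96 cm⁴
Total I = 2050.99 cm⁴.

I_x ≈ 2051 cm⁴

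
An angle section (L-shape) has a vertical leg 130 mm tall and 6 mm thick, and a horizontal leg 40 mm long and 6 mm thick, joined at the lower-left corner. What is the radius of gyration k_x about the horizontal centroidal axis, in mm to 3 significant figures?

Treat the section as a set of non-overlapping primitives; coordinates are from the bounding-box lower-left.
Vertical leg: 6 × 130, A = 780 mm², y = 65 mm, Ī = 1 098 500 mm⁴.
Horizontal leg (remainder): 34 × 6, A = 204 mm², y = 3 mm, Ī = 612 mm⁴.
Centroid: ȳ = ΣA·y / ΣA = 52.146 mm.
Transfer each piece to the horizontal centroidal axis using Ī + A·d² with d = y − 52.146:
  vertical leg: d = 12.854 mm → contributes +1 227 369 mm⁴
  horizontal leg (remainder): d = -49.146 mm → contributes +493 346 mm⁴
Total I = 1 720 715 mm⁴.
Radius of gyration: k = √(I/A) = √(1 720 715 / 984) = 41.817 mm.

k_x ≈ 41.8 mm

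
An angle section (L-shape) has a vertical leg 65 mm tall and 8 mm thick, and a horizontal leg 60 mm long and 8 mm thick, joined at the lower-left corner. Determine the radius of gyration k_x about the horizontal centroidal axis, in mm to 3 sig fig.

k_x ≈ 20.0 mm

Treat the section as a set of non-overlapping primitives; coordinates are from the bounding-box lower-left.
Vertical leg: 8 × 65, A = 520 mm², y = 32.5 mm, Ī = 183 083 mm⁴.
Horizontal leg (remainder): 52 × 8, A = 416 mm², y = 4 mm, Ī = 2218.7 mm⁴.
Centroid: ȳ = ΣA·y / ΣA = 19.833 mm.
Transfer each piece to the horizontal centroidal axis using Ī + A·d² with d = y − 19.833:
  vertical leg: d = 12.667 mm → contributes +266 514 mm⁴
  horizontal leg (remainder): d = -15.833 mm → contributes +106 508 mm⁴
Total I = 373 022 mm⁴.
Radius of gyration: k = √(I/A) = √(373 022 / 936) = 19.963 mm.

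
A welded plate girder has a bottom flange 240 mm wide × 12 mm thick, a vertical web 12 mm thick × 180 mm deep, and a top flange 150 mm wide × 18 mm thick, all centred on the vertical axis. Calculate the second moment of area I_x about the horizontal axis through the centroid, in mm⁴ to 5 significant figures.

Treat the section as a set of non-overlapping primitives; coordinates are from the bounding-box lower-left.
Bottom plate: 240 × 12, A = 2 880 mm², y = 6 mm, Ī = 34 560 mm⁴.
Web plate: 12 × 180, A = 2 160 mm², y = 102 mm, Ī = 5 832 000 mm⁴.
Top plate: 150 × 18, A = 2 700 mm², y = 201 mm, Ī = 72 900 mm⁴.
Centroid: ȳ = ΣA·y / ΣA = 100.814 mm.
Transfer each piece to the horizontal axis through the centroid using Ī + A·d² with d = y − 100.814:
  bottom plate: d = -94.81395 mm → contributes +25 924 855 mm⁴
  web plate: d = 1.186047 mm → contributes +5 835 038 mm⁴
  top plate: d = 100.186 mm → contributes +27 173 459 mm⁴
Total I = 58 933 352 mm⁴.

I_x ≈ 5.8933 × 10⁷ mm⁴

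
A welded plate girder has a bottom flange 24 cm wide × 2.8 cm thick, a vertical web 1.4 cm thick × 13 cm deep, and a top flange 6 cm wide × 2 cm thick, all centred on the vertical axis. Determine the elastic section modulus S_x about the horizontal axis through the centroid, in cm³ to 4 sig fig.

Split into non-overlapping primitives; take the origin at the lower-left of the bounding box.
Bottom plate: 24 × 2.8, A = 67.2 cm², y = 1.4 cm, Ī = 43.904 cm⁴.
Web plate: 1.4 × 13, A = 18.2 cm², y = 9.3 cm, Ī = 256.317 cm⁴.
Top plate: 6 × 2, A = 12 cm², y = 16.8 cm, Ī = 4 cm⁴.
Centroid: ȳ = ΣA·y / ΣA = 4.77351 cm.
Transfer each piece to the horizontal axis through the centroid using Ī + A·d² with d = y − 4.77351:
  bottom plate: d = -3.37351 cm → contributes +808.679 cm⁴
  web plate: d = 4.52649 cm → contributes +629.218 cm⁴
  top plate: d = 12.0265 cm → contributes +1739.64 cm⁴
Total I = 3177.53 cm⁴.
Extreme fibre distance c = 13.0265 cm; S = I/c = 243.929 cm³.

S_x ≈ 243.9 cm³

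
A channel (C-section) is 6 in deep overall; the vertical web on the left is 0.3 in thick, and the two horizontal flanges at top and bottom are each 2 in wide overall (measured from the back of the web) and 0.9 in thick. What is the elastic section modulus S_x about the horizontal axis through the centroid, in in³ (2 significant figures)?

Decompose the section into non-overlapping parts with the origin at the bottom-left of its bounding rectangle.
Web: 0.3 × 6, A = 1.8 in², y = 3 in, Ī = 5.4 in⁴.
Top flange (beyond web): 1.7 × 0.9, A = 1.53 in², y = 5.55 in, Ī = 0.1033 in⁴.
Bottom flange (beyond web): 1.7 × 0.9, A = 1.53 in², y = 0.45 in, Ī = 0.1033 in⁴.
By symmetry the centroid is at mid-height, ȳ = 3 in.
Transfer each piece to the horizontal axis through the centroid using Ī + A·d² with d = y − 3:
  web: d = 0 in → contributes +5.4 in⁴
  top flange (beyond web): d = 2.55 in → contributes +10.05 in⁴
  bottom flange (beyond web): d = -2.55 in → contributes +10.05 in⁴
Total I = 25.5 in⁴.
Extreme fibre distance c = 3 in; S = I/c = 8.501 in³.

S_x ≈ 8.5 in³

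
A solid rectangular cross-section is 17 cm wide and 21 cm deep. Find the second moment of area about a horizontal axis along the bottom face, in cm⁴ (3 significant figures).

The section: 17 × 21, A = 357 cm², y = 10.5 cm, Ī = 13 120 cm⁴.
Transfer it to the base of the section using Ī + A·d² with d = y − 0:
  the section: d = 10.5 cm → contributes +52 479 cm⁴
Total I = 52 479 cm⁴.

I_base ≈ 5.25 × 10⁴ cm⁴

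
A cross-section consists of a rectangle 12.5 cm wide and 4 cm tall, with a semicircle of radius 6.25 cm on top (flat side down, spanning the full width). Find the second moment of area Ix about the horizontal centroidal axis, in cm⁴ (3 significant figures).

Ix ≈ 831 cm⁴

Treat the section as a set of non-overlapping primitives; coordinates are from the bounding-box lower-left.
Rectangular body: 12.5 × 4, A = 50 cm², y = 2 cm, Ī = 66.667 cm⁴.
Semicircular cap: semicircle r = 6.25, A = 61.359 cm², y = 6.6526 cm, Ī = 167.48 cm⁴.
Centroid: ȳ = ΣA·y / ΣA = 4.5636 cm.
Transfer each piece to the horizontal centroidal axis using Ī + A·d² with d = y − 4.5636:
  rectangular body: d = -2.5636 cm → contributes +395.27 cm⁴
  semicircular cap: d = 2.089 cm → contributes +435.24 cm⁴
Total I = 830.51 cm⁴.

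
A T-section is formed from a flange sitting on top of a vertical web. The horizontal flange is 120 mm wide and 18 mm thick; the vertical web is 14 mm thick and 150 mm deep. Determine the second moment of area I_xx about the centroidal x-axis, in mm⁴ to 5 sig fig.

Split into non-overlapping primitives; take the origin at the lower-left of the bounding box.
Flange: 120 × 18, A = 2 160 mm², y = 159 mm, Ī = 58 320 mm⁴.
Web: 14 × 150, A = 2 100 mm², y = 75 mm, Ī = 3 937 500 mm⁴.
Centroid: ȳ = ΣA·y / ΣA = 117.5915 mm.
Transfer each piece to the centroidal x-axis using Ī + A·d² with d = y − 117.5915:
  flange: d = 41.40845 mm → contributes +3 761 985 mm⁴
  web: d = -42.59155 mm → contributes +7 746 984 mm⁴
Total I = 11 508 969 mm⁴.

I_xx ≈ 1.1509 × 10⁷ mm⁴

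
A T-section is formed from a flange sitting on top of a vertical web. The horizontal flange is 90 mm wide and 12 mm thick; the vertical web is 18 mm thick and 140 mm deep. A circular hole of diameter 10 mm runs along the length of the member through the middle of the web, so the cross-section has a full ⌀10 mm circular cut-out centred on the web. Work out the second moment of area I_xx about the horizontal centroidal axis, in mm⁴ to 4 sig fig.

Decompose the section into non-overlapping parts with the origin at the bottom-left of its bounding rectangle.
Flange: 90 × 12, A = 1 080 mm², y = 146 mm, Ī = 12 960 mm⁴.
Web: 18 × 140, A = 2 520 mm², y = 70 mm, Ī = 4 116 000 mm⁴.
Hole (subtracted): ⌀10, A = 78.5398 mm², y = 70 mm, Ī = 490.874 mm⁴.
Centroid: ȳ = ΣA·y / ΣA = 93.3085 mm.
Transfer each piece to the horizontal centroidal axis using Ī + A·d² with d = y − 93.3085:
  flange: d = 52.6915 mm → contributes +3 011 464 mm⁴
  web: d = -23.3085 mm → contributes +5 485 083 mm⁴
  hole: d = -23.3085 mm → contributes −43160.5 mm⁴
Total I = 8 453 386 mm⁴.

I_xx ≈ 8.453 × 10⁶ mm⁴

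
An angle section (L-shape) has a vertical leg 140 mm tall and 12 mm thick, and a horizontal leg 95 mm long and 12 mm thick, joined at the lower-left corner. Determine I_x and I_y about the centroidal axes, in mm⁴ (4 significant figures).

I_x ≈ 5.317 × 10⁶ mm⁴, I_y ≈ 2.003 × 10⁶ mm⁴

Treat the section as a set of non-overlapping primitives; coordinates are from the bounding-box lower-left.
Vertical leg: 12 × 140, A = 1 680 mm², y = 70 mm, Ī = 2 744 000 mm⁴.
Horizontal leg (remainder): 83 × 12, A = 996 mm², y = 6 mm, Ī = 11 952 mm⁴.
Centroid: ȳ = ΣA·y / ΣA = 46.1794 mm.
Transfer each piece to the centroidal x-axis using Ī + A·d² with d = y − 46.1794:
  vertical leg: d = 23.8206 mm → contributes +3 697 269 mm⁴
  horizontal leg (remainder): d = -40.1794 mm → contributes +1 619 876 mm⁴
Total I = 5 317 146 mm⁴.
For the y-axis: x̄ = 23.6794 mm.
Repeating about the centroidal y-axis gives I_y = 2 002 761 mm⁴.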